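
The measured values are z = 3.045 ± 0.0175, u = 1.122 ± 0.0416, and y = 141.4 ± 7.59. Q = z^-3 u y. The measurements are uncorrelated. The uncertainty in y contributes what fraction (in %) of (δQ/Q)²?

(δQ/Q)² = (-3·δz/z)² + (1·δu/u)² + (1·δy/y)²
  z term: (-3×0.00575)² = 0.000297
  u term: (1×0.0371)² = 0.00137
  y term: (1×0.0537)² = 0.00288
Total = 0.00455. Share from y = 0.00288/0.00455 = 0.633.

63.3%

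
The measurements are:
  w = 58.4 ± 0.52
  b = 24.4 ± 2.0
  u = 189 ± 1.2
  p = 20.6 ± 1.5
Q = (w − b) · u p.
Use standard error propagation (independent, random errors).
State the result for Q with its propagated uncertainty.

Let h = w − b = 34.0. δh = √(δw² + δb²) = √(0.270 + 4.00) = 2.07, so δh/h = 0.0608.
Q is then a monomial in h, u, p:
δQ/Q = √((δh/h)² + (1·δu/u)² + (1·δp/p)²) = √(0.00369 + 4.03e-05 + 0.00530) = 0.0951
Q = 1.32e+05, so δQ = 0.0951 × 1.32e+05 = 12600.

(1.32 ± 0.126) × 10^5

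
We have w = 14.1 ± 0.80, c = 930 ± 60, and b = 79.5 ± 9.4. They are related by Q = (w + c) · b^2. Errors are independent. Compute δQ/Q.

0.245

Let u = w + c = 944. δu = √(δw² + δc²) = √(0.640 + 3600) = 60.0, so δu/u = 0.0636.
Q is then a monomial in u, b:
δQ/Q = √((δu/u)² + (2·δb/b)²) = √(0.00404 + 0.0559) = 0.245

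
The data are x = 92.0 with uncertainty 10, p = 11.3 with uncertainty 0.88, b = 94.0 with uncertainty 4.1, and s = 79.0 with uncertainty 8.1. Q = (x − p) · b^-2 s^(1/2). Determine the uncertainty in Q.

0.0130

Let u = x − p = 80.7. δu = √(δx² + δp²) = √(100 + 0.774) = 10.0, so δu/u = 0.124.
Q is then a monomial in u, b, s:
δQ/Q = √((δu/u)² + (-2·δb/b)² + (½·δs/s)²) = √(0.0155 + 0.00761 + 0.00263) = 0.160
Q = 0.0812, so δQ = 0.160 × 0.0812 = 0.0130.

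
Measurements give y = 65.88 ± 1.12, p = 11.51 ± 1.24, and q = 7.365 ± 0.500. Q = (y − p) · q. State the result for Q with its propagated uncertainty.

400.4 ± 29.8

Let u = y − p = 54.37. δu = √(δy² + δp²) = √(1.25 + 1.54) = 1.67, so δu/u = 0.0307.
Q is then a monomial in u, q:
δQ/Q = √((δu/u)² + (1·δq/q)²) = √(0.000944 + 0.00461) = 0.0745
Q = 400.4, so δQ = 0.0745 × 400.4 = 29.8.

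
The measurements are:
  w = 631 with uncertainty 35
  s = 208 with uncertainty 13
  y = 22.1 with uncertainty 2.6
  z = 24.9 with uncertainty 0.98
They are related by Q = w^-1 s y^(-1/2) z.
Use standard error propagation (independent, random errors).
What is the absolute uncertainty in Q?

0.191

For a monomial Q ∝ w^-1, s, y^(-1/2), z, fractional errors add in quadrature:
  (-1·δw/w)² = (-1×0.0555)² = 0.00308;  (1·δs/s)² = (1×0.0625)² = 0.00391;  (−½·δy/y)² = (-0.5×0.118)² = 0.00346;  (1·δz/z)² = (1×0.0394)² = 0.00155
δQ/Q = √(0.0120) = 0.110
Q = 1.75, so δQ = 0.110 × 1.75 = 0.191.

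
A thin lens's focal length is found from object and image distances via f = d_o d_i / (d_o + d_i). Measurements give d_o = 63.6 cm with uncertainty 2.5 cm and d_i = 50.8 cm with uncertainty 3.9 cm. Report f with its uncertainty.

28.2 ± 1.30 cm

∂f/∂d_o = (d_i/(d_o+d_i))² = 0.197;  ∂f/∂d_i = (d_o/(d_o+d_i))² = 0.309
δf = √((∂f/∂d_o · δd_o)² + (∂f/∂d_i · δd_i)²) = √(0.243 + 1.45) = 1.30 cm
f = 28.2 cm.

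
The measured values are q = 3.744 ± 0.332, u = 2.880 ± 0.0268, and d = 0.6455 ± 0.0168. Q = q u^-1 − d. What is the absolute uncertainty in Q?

0.117

Let p = q·u^-1 = 1.300. δp/p = √((1·δq/q)² + (-1·δu/u)²) = √(0.00786 + 8.66e-05) = 0.0892, so δp = 0.116.
Q = p − d: δQ = √(δp² + δd²) = √(0.0134 + 0.000282) = 0.117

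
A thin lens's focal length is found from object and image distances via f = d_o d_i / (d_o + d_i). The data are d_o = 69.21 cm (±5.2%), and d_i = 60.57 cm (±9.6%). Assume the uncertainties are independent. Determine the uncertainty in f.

∂f/∂d_o = (d_i/(d_o+d_i))² = 0.218;  ∂f/∂d_i = (d_o/(d_o+d_i))² = 0.284
δf = √((∂f/∂d_o · δd_o)² + (∂f/∂d_i · δd_i)²) = √(0.615 + 2.73) = 1.83 cm

1.83 cm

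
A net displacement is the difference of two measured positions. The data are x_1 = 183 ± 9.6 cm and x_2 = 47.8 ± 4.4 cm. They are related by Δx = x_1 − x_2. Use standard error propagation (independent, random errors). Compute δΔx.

10.6 cm

Each term contributes (cᵢ δxᵢ)² to (δΔx)²:
  (δx_1)² = 92.2;  (δx_2)² = 19.4
δΔx = √(112) = 10.6 cm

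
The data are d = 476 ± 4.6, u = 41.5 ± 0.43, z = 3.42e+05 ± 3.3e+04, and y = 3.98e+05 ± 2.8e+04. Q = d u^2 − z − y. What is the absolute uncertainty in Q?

47200

Let p = d·u^2 = 8.2e+05. δp/p = √((1·δd/d)² + (2·δu/u)²) = √(9.34e-05 + 0.000429) = 0.0229, so δp = 18700.
Q = p − z − y: δQ = √(δp² + δz² + δy²) = √(3.51e+08 + 1.09e+09 + 7.84e+08) = 47200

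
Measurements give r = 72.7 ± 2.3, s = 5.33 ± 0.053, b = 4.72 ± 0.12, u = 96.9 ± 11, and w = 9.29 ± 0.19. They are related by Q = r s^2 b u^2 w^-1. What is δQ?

2.29e+06

Products/powers → add relative errors in quadrature, weighted by exponent:
  (1·δr/r)² = (1×0.0316)² = 0.00100;  (2·δs/s)² = (2×0.00994)² = 0.000396;  (1·δb/b)² = (1×0.0254)² = 0.000646;  (2·δu/u)² = (2×0.114)² = 0.0515;  (-1·δw/w)² = (-1×0.0205)² = 0.000418
δQ/Q = √(0.0540) = 0.232
Q = 9.85e+06, so δQ = 0.232 × 9.85e+06 = 2.29e+06.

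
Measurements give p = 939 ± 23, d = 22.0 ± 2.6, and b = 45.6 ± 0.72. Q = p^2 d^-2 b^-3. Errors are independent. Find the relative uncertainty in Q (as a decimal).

0.246

Products/powers → add relative errors in quadrature, weighted by exponent:
  (2·δp/p)² = (2×0.0245)² = 0.00240;  (-2·δd/d)² = (-2×0.118)² = 0.0559;  (-3·δb/b)² = (-3×0.0158)² = 0.00224
δQ/Q = √(0.0605) = 0.246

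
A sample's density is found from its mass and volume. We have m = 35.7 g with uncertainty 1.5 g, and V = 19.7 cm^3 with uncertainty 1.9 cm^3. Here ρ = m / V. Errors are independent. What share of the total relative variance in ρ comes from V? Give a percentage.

(δρ/ρ)² = (1·δm/m)² + (-1·δV/V)²
  m term: (1×0.0420)² = 0.00177
  V term: (-1×0.0964)² = 0.00930
Total = 0.0111. Share from V = 0.00930/0.0111 = 0.840.

84.0%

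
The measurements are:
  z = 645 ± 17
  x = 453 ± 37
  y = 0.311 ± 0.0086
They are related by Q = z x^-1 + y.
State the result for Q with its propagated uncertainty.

Let p = z·x^-1 = 1.42. δp/p = √((1·δz/z)² + (-1·δx/x)²) = √(0.000695 + 0.00667) = 0.0858, so δp = 0.122.
Q = p + y: δQ = √(δp² + δy²) = √(0.0149 + 7.4e-05) = 0.123
Q = 1.73.

1.73 ± 0.123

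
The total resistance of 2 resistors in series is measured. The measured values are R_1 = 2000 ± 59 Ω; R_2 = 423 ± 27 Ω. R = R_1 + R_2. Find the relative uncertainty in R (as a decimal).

R is a linear combination, so absolute uncertainties add in quadrature:
  (δR_1)² = 3480;  (δR_2)² = 729
δR = √(4210) = 64.9 Ω
R = 2420 Ω, so δR/R = 64.9/2420 = 0.0268.

0.0268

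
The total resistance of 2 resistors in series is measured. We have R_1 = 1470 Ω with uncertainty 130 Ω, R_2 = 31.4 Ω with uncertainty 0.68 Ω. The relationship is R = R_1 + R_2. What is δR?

For a sum/difference, combine absolute errors in quadrature:
  (δR_1)² = 16900;  (δR_2)² = 0.462
δR = √(16900) = 130 Ω

130 Ω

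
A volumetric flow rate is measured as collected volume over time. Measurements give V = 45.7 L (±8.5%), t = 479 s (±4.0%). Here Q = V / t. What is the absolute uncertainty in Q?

0.00896 L/s

For a monomial Q ∝ V, t^-1, fractional errors add in quadrature:
  (1·δV/V)² = (1×0.0850)² = 0.00723;  (-1·δt/t)² = (-1×0.0400)² = 0.00160
δQ/Q = √(0.00883) = 0.0939
Q = 0.0954 L/s, so δQ = 0.0939 × 0.0954 = 0.00896 L/s.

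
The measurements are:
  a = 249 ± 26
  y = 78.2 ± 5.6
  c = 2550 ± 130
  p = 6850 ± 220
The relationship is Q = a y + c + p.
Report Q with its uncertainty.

Let w = a·y = 19500. δw/w = √((1·δa/a)² + (1·δy/y)²) = √(0.0109 + 0.00513) = 0.127, so δw = 2470.
Q = w + c + p: δQ = √(δw² + δc² + δp²) = √(6.08e+06 + 16900 + 48400) = 2480
Q = 28900.

28900 ± 2480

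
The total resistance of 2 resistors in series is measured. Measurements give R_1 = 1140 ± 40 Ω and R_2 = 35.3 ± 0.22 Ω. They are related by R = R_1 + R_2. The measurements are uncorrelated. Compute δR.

Absolute uncertainties add in quadrature for a linear combination:
  (δR_1)² = 1600;  (δR_2)² = 0.0484
δR = √(1600) = 40.0 Ω

40.0 Ω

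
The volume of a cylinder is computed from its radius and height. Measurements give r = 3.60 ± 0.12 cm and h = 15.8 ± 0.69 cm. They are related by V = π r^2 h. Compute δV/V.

0.0797

V is a product of powers, so relative uncertainties combine in quadrature:
  (2·δr/r)² = (2×0.0333)² = 0.00444;  (1·δh/h)² = (1×0.0437)² = 0.00191
δV/V = √(0.00635) = 0.0797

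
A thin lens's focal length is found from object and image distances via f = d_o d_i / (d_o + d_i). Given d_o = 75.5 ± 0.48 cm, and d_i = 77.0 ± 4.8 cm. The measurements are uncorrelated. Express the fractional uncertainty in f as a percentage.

3.10%

∂f/∂d_o = (d_i/(d_o+d_i))² = 0.255;  ∂f/∂d_i = (d_o/(d_o+d_i))² = 0.245
δf = √((∂f/∂d_o · δd_o)² + (∂f/∂d_i · δd_i)²) = √(0.0150 + 1.38) = 1.18 cm
f = 38.1 cm, so δf/f = 1.18/38.1 = 0.0310.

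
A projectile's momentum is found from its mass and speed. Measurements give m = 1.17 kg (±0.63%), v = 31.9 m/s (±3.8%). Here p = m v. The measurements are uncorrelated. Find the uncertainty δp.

Each factor contributes (exponent × relative error)² to (δp/p)²:
  (1·δm/m)² = (1×0.00630)² = 3.97e-05;  (1·δv/v)² = (1×0.0380)² = 0.00144
δp/p = √(0.00148) = 0.0385
p = 37.3 kg·m/s, so δp = 0.0385 × 37.3 = 1.44 kg·m/s.

1.44 kg·m/s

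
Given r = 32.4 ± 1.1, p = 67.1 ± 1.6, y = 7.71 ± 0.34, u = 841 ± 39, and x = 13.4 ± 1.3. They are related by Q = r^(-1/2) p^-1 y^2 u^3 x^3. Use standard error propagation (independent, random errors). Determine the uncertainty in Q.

Since Q is a product/quotient, work with relative uncertainties:
  (−½·δr/r)² = (-0.5×0.0340)² = 0.000288;  (-1·δp/p)² = (-1×0.0238)² = 0.000569;  (2·δy/y)² = (2×0.0441)² = 0.00778;  (3·δu/u)² = (3×0.0464)² = 0.0194;  (3·δx/x)² = (3×0.0970)² = 0.0847
δQ/Q = √(0.113) = 0.336
Q = 2.23e+11, so δQ = 0.336 × 2.23e+11 = 7.48e+10.

7.48e+10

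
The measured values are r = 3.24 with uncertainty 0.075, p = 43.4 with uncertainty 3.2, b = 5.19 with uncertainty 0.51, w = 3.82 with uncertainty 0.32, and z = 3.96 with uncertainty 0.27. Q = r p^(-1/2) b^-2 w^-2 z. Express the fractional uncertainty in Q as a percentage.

27.1%

Q is a product of powers, so relative uncertainties combine in quadrature:
  (1·δr/r)² = (1×0.0231)² = 0.000536;  (−½·δp/p)² = (-0.5×0.0737)² = 0.00136;  (-2·δb/b)² = (-2×0.0983)² = 0.0386;  (-2·δw/w)² = (-2×0.0838)² = 0.0281;  (1·δz/z)² = (1×0.0682)² = 0.00465
δQ/Q = √(0.0732) = 0.271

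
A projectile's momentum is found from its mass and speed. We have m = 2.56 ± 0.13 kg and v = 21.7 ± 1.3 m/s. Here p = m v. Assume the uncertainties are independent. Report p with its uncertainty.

55.6 ± 4.36 kg·m/s

Each factor contributes (exponent × relative error)² to (δp/p)²:
  (1·δm/m)² = (1×0.0508)² = 0.00258;  (1·δv/v)² = (1×0.0599)² = 0.00359
δp/p = √(0.00617) = 0.0785
p = 55.6 kg·m/s, so δp = 0.0785 × 55.6 = 4.36 kg·m/s.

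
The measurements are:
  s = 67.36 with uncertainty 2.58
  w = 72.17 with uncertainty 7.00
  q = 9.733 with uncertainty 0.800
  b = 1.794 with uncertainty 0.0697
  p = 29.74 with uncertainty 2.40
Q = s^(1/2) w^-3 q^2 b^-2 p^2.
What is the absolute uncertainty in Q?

0.216

Products/powers → add relative errors in quadrature, weighted by exponent:
  (½·δs/s)² = (0.5×0.0383)² = 0.000367;  (-3·δw/w)² = (-3×0.0970)² = 0.0847;  (2·δq/q)² = (2×0.0822)² = 0.0270;  (-2·δb/b)² = (-2×0.0389)² = 0.00604;  (2·δp/p)² = (2×0.0807)² = 0.0260
δQ/Q = √(0.144) = 0.380
Q = 0.5684, so δQ = 0.380 × 0.5684 = 0.216.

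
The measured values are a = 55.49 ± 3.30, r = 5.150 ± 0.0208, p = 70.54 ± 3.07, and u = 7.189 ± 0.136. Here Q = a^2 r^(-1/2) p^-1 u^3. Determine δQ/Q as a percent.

Relative error in a monomial: (δQ/Q)² = Σ (nᵢ · δxᵢ/xᵢ)².
  (2·δa/a)² = (2×0.0595)² = 0.0141;  (−½·δr/r)² = (-0.5×0.00404)² = 4.08e-06;  (-1·δp/p)² = (-1×0.0435)² = 0.00189;  (3·δu/u)² = (3×0.0189)² = 0.00322
δQ/Q = √(0.0193) = 0.139

13.9%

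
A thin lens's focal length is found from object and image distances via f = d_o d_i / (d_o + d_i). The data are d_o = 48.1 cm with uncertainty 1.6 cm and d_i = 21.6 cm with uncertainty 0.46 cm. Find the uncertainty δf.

0.268 cm

∂f/∂d_o = (d_i/(d_o+d_i))² = 0.0960;  ∂f/∂d_i = (d_o/(d_o+d_i))² = 0.476
δf = √((∂f/∂d_o · δd_o)² + (∂f/∂d_i · δd_i)²) = √(0.0236 + 0.0480) = 0.268 cm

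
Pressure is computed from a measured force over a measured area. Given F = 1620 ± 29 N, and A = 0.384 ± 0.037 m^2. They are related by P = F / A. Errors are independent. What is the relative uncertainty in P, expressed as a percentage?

For a monomial P ∝ F, A^-1, fractional errors add in quadrature:
  (1·δF/F)² = (1×0.0179)² = 0.000320;  (-1·δA/A)² = (-1×0.0964)² = 0.00928
δP/P = √(0.00960) = 0.0980

9.80%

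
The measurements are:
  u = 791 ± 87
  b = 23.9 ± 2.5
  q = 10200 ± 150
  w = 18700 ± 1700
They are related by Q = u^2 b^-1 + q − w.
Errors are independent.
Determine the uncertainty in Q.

6600

Let p = u^2·b^-1 = 26200. δp/p = √((2·δu/u)² + (-1·δb/b)²) = √(0.0484 + 0.0109) = 0.244, so δp = 6380.
Q = p + q − w: δQ = √(δp² + δq² + δw²) = √(4.07e+07 + 22500 + 2.89e+06) = 6600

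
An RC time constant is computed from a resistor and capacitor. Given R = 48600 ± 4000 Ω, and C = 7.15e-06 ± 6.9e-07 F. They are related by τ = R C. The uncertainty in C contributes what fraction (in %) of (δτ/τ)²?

57.9%

(δτ/τ)² = (1·δR/R)² + (1·δC/C)²
  R term: (1×0.0823)² = 0.00677
  C term: (1×0.0965)² = 0.00931
Total = 0.0161. Share from C = 0.00931/0.0161 = 0.579.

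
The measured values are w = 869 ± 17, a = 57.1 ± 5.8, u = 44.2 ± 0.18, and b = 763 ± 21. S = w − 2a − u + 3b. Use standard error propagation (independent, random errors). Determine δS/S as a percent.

For a sum/difference, combine absolute errors in quadrature:
  (δw)² = 289;  (2·δa)² = 135;  (δu)² = 0.0324;  (3·δb)² = 3970
δS = √(4390) = 66.3
S = 3000, so δS/S = 66.3/3000 = 0.0221.

2.21%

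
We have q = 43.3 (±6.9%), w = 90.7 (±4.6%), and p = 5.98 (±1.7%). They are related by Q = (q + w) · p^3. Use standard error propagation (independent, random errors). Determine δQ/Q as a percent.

6.38%

Let u = q + w = 134. δu = √(δq² + δw²) = √(8.93 + 17.4) = 5.13, so δu/u = 0.0383.
Q is then a monomial in u, p:
δQ/Q = √((δu/u)² + (3·δp/p)²) = √(0.00147 + 0.00260) = 0.0638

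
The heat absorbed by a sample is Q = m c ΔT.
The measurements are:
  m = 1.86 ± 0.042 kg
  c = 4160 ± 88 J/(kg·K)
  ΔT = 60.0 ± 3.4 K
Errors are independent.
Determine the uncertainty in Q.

Each factor contributes (exponent × relative error)² to (δQ/Q)²:
  (1·δm/m)² = (1×0.0226)² = 0.000510;  (1·δc/c)² = (1×0.0212)² = 0.000447;  (1·δΔT/ΔT)² = (1×0.0567)² = 0.00321
δQ/Q = √(0.00417) = 0.0646
Q = 4.64e+05 J, so δQ = 0.0646 × 4.64e+05 = 30000 J.

30000 J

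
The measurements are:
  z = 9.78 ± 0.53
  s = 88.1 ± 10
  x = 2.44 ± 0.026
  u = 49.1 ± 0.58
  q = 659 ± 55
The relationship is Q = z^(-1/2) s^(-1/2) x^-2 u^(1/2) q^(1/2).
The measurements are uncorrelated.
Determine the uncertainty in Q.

0.0810

Q is a product of powers, so relative uncertainties combine in quadrature:
  (−½·δz/z)² = (-0.5×0.0542)² = 0.000734;  (−½·δs/s)² = (-0.5×0.114)² = 0.00322;  (-2·δx/x)² = (-2×0.0107)² = 0.000454;  (½·δu/u)² = (0.5×0.0118)² = 3.49e-05;  (½·δq/q)² = (0.5×0.0835)² = 0.00174
δQ/Q = √(0.00619) = 0.0786
Q = 1.03, so δQ = 0.0786 × 1.03 = 0.0810.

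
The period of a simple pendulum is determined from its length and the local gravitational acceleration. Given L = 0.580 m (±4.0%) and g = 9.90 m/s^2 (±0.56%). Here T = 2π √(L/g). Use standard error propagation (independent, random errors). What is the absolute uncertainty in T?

0.0307 s

Relative error in a monomial: (δT/T)² = Σ (nᵢ · δxᵢ/xᵢ)².
  (½·δL/L)² = (0.5×0.0400)² = 0.000400;  (−½·δg/g)² = (-0.5×0.00560)² = 7.84e-06
δT/T = √(0.000408) = 0.0202
T = 1.52 s, so δT = 0.0202 × 1.52 = 0.0307 s.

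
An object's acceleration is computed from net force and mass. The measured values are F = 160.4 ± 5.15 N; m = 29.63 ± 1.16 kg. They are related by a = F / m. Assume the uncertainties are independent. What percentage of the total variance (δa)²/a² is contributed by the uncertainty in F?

(δa/a)² = (1·δF/F)² + (-1·δm/m)²
  F term: (1×0.0321)² = 0.00103
  m term: (-1×0.0391)² = 0.00153
Total = 0.00256. Share from F = 0.00103/0.00256 = 0.402.

40.2%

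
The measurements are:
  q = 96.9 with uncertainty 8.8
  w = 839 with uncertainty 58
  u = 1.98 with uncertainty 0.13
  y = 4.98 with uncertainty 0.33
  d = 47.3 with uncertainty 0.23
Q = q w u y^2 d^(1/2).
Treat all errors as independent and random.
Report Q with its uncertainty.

For a monomial Q ∝ q, w, u, y^2, d^(1/2), fractional errors add in quadrature:
  (1·δq/q)² = (1×0.0908)² = 0.00825;  (1·δw/w)² = (1×0.0691)² = 0.00478;  (1·δu/u)² = (1×0.0657)² = 0.00431;  (2·δy/y)² = (2×0.0663)² = 0.0176;  (½·δd/d)² = (0.5×0.00486)² = 5.91e-06
δQ/Q = √(0.0349) = 0.187
Q = 2.75e+07, so δQ = 0.187 × 2.75e+07 = 5.13e+06.

(2.75 ± 0.513) × 10^7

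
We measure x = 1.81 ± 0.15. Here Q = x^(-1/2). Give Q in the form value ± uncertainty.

0.743 ± 0.0308

Q ∝ x^(-1/2), so δQ/Q = |−½| · δx/x = 0.5 × 0.0829 = 0.0414.
Q = 0.743, so δQ = 0.0414 × 0.743 = 0.0308.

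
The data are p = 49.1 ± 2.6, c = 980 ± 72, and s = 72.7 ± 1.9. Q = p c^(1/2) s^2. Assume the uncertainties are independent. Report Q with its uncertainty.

Since Q is a product/quotient, work with relative uncertainties:
  (1·δp/p)² = (1×0.0530)² = 0.00280;  (½·δc/c)² = (0.5×0.0735)² = 0.00135;  (2·δs/s)² = (2×0.0261)² = 0.00273
δQ/Q = √(0.00689) = 0.0830
Q = 8.12e+06, so δQ = 0.0830 × 8.12e+06 = 6.74e+05.

(8.12 ± 0.674) × 10^6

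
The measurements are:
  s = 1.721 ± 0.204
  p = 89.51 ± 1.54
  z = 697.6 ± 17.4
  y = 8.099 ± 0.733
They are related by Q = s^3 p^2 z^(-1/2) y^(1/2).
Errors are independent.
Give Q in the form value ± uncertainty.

Since Q is a product/quotient, work with relative uncertainties:
  (3·δs/s)² = (3×0.119)² = 0.126;  (2·δp/p)² = (2×0.0172)² = 0.00118;  (−½·δz/z)² = (-0.5×0.0249)² = 0.000156;  (½·δy/y)² = (0.5×0.0905)² = 0.00205
δQ/Q = √(0.130) = 0.360
Q = 4400, so δQ = 0.360 × 4400 = 1590.

4400 ± 1590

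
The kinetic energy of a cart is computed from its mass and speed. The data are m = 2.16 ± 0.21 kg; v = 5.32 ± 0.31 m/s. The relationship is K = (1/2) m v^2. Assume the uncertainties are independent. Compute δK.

4.64 J

Products/powers → add relative errors in quadrature, weighted by exponent:
  (1·δm/m)² = (1×0.0972)² = 0.00945;  (2·δv/v)² = (2×0.0583)² = 0.0136
δK/K = √(0.0230) = 0.152
K = 30.6 J, so δK = 0.152 × 30.6 = 4.64 J.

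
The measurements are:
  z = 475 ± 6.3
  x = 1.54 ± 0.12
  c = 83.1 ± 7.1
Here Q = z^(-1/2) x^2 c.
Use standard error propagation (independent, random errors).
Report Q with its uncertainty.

Q is a product of powers, so relative uncertainties combine in quadrature:
  (−½·δz/z)² = (-0.5×0.0133)² = 4.4e-05;  (2·δx/x)² = (2×0.0779)² = 0.0243;  (1·δc/c)² = (1×0.0854)² = 0.00730
δQ/Q = √(0.0316) = 0.178
Q = 9.04, so δQ = 0.178 × 9.04 = 1.61.

9.04 ± 1.61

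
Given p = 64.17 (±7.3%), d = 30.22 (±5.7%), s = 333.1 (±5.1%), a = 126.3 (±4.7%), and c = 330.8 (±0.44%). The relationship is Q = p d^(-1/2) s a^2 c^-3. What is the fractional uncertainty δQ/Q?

Relative error in a monomial: (δQ/Q)² = Σ (nᵢ · δxᵢ/xᵢ)².
  (1·δp/p)² = (1×0.0730)² = 0.00533;  (−½·δd/d)² = (-0.5×0.0570)² = 0.000812;  (1·δs/s)² = (1×0.0510)² = 0.00260;  (2·δa/a)² = (2×0.0470)² = 0.00884;  (-3·δc/c)² = (-3×0.00440)² = 0.000174
δQ/Q = √(0.0178) = 0.133

0.133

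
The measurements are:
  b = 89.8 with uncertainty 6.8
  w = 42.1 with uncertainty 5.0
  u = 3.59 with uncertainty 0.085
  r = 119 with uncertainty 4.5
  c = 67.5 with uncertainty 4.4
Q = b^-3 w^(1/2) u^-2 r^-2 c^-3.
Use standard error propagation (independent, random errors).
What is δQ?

Each factor contributes (exponent × relative error)² to (δQ/Q)²:
  (-3·δb/b)² = (-3×0.0757)² = 0.0516;  (½·δw/w)² = (0.5×0.119)² = 0.00353;  (-2·δu/u)² = (-2×0.0237)² = 0.00224;  (-2·δr/r)² = (-2×0.0378)² = 0.00572;  (-3·δc/c)² = (-3×0.0652)² = 0.0382
δQ/Q = √(0.101) = 0.318
Q = 1.6e-16, so δQ = 0.318 × 1.6e-16 = 5.08e-17.

5.08e-17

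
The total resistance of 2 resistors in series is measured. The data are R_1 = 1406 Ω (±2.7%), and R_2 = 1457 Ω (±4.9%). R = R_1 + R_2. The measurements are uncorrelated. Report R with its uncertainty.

Absolute uncertainties add in quadrature for a linear combination:
  (δR_1)² = 1440;  (δR_2)² = 5100
δR = √(6540) = 80.9 Ω
R = 2863 Ω.

2863 ± 80.9 Ω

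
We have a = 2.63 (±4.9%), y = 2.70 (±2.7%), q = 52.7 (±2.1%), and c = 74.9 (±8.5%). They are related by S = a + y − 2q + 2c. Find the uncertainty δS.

Sums and differences: (δS)² = Σ (cᵢ δxᵢ)².
  (δa)² = 0.0166;  (δy)² = 0.00531;  (2·δq)² = 4.90;  (2·δc)² = 162
δS = √(167) = 12.9

12.9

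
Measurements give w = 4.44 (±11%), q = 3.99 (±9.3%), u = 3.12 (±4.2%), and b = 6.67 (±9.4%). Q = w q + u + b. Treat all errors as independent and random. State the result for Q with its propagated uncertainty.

27.5 ± 2.63

Let p = w·q = 17.7. δp/p = √((1·δw/w)² + (1·δq/q)²) = √(0.0121 + 0.00865) = 0.144, so δp = 2.55.
Q = p + u + b: δQ = √(δp² + δu² + δb²) = √(6.51 + 0.0172 + 0.393) = 2.63
Q = 27.5.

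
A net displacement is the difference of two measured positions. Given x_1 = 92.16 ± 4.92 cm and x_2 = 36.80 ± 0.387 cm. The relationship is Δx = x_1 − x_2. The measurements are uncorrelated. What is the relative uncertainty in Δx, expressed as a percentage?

Sums and differences: (δΔx)² = Σ (cᵢ δxᵢ)².
  (δx_1)² = 24.2;  (δx_2)² = 0.150
δΔx = √(24.4) = 4.94 cm
Δx = 55.36 cm, so δΔx/Δx = 4.94/55.36 = 0.0891.

8.91%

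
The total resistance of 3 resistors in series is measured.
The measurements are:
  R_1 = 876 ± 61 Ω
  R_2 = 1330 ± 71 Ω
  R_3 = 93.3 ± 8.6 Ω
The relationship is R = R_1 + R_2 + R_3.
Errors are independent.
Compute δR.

R is a linear combination, so absolute uncertainties add in quadrature:
  (δR_1)² = 3720;  (δR_2)² = 5040;  (δR_3)² = 74.0
δR = √(8840) = 94.0 Ω

94.0 Ω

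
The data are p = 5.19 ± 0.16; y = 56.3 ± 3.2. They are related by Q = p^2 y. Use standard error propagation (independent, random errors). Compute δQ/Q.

Q is a product of powers, so relative uncertainties combine in quadrature:
  (2·δp/p)² = (2×0.0308)² = 0.00380;  (1·δy/y)² = (1×0.0568)² = 0.00323
δQ/Q = √(0.00703) = 0.0839

0.0839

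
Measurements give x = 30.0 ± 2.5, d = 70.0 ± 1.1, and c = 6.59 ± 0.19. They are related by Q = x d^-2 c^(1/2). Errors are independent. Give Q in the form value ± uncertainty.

0.0157 ± 0.00142

Q is a product of powers, so relative uncertainties combine in quadrature:
  (1·δx/x)² = (1×0.0833)² = 0.00694;  (-2·δd/d)² = (-2×0.0157)² = 0.000988;  (½·δc/c)² = (0.5×0.0288)² = 0.000208
δQ/Q = √(0.00814) = 0.0902
Q = 0.0157, so δQ = 0.0902 × 0.0157 = 0.00142.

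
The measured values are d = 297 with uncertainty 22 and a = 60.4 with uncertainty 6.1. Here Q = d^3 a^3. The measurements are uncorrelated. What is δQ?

2.17e+12

Products/powers → add relative errors in quadrature, weighted by exponent:
  (3·δd/d)² = (3×0.0741)² = 0.0494;  (3·δa/a)² = (3×0.101)² = 0.0918
δQ/Q = √(0.141) = 0.376
Q = 5.77e+12, so δQ = 0.376 × 5.77e+12 = 2.17e+12.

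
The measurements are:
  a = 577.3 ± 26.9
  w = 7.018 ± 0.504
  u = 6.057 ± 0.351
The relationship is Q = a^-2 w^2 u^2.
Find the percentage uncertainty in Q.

20.7%

Relative error in a monomial: (δQ/Q)² = Σ (nᵢ · δxᵢ/xᵢ)².
  (-2·δa/a)² = (-2×0.0466)² = 0.00868;  (2·δw/w)² = (2×0.0718)² = 0.0206;  (2·δu/u)² = (2×0.0579)² = 0.0134
δQ/Q = √(0.0427) = 0.207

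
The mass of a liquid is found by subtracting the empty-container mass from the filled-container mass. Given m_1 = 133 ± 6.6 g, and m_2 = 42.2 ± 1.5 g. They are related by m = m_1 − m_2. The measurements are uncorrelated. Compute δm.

For a sum/difference, combine absolute errors in quadrature:
  (δm_1)² = 43.6;  (δm_2)² = 2.25
δm = √(45.8) = 6.77 g

6.77 g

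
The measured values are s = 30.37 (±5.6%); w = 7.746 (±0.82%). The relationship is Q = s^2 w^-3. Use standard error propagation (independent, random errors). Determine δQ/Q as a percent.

11.5%

Q is a product of powers, so relative uncertainties combine in quadrature:
  (2·δs/s)² = (2×0.0560)² = 0.0125;  (-3·δw/w)² = (-3×0.00820)² = 0.000605
δQ/Q = √(0.0131) = 0.115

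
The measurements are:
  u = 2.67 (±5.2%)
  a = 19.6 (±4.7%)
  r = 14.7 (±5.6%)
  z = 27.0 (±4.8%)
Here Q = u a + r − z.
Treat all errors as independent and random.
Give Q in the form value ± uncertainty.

40.0 ± 3.98

Let p = u·a = 52.3. δp/p = √((1·δu/u)² + (1·δa/a)²) = √(0.00270 + 0.00221) = 0.0701, so δp = 3.67.
Q = p + r − z: δQ = √(δp² + δr² + δz²) = √(13.5 + 0.678 + 1.68) = 3.98
Q = 40.0.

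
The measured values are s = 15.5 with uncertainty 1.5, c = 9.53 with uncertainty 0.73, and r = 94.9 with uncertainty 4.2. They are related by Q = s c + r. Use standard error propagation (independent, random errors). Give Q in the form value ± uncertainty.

243 ± 18.7

Let p = s·c = 148. δp/p = √((1·δs/s)² + (1·δc/c)²) = √(0.00937 + 0.00587) = 0.123, so δp = 18.2.
Q = p + r: δQ = √(δp² + δr²) = √(332 + 17.6) = 18.7
Q = 243.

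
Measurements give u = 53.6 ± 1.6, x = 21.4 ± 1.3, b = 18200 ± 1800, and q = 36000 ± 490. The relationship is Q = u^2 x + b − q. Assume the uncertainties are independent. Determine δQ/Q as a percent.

12.7%

Let p = u^2·x = 61500. δp/p = √((2·δu/u)² + (1·δx/x)²) = √(0.00356 + 0.00369) = 0.0852, so δp = 5240.
Q = p + b − q: δQ = √(δp² + δb² + δq²) = √(2.74e+07 + 3.24e+06 + 2.4e+05) = 5560
Q = 43700, so δQ/Q = 5560/43700 = 0.127.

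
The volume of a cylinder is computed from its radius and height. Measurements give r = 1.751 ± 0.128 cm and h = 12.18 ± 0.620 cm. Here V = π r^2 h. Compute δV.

18.2 cm^3

V is a product of powers, so relative uncertainties combine in quadrature:
  (2·δr/r)² = (2×0.0731)² = 0.0214;  (1·δh/h)² = (1×0.0509)² = 0.00259
δV/V = √(0.0240) = 0.155
V = 117.3 cm^3, so δV = 0.155 × 117.3 = 18.2 cm^3.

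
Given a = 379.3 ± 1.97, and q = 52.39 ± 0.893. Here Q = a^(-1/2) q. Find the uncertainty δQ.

0.0464

Each factor contributes (exponent × relative error)² to (δQ/Q)²:
  (−½·δa/a)² = (-0.5×0.00519)² = 6.74e-06;  (1·δq/q)² = (1×0.0170)² = 0.000291
δQ/Q = √(0.000297) = 0.0172
Q = 2.690, so δQ = 0.0172 × 2.690 = 0.0464.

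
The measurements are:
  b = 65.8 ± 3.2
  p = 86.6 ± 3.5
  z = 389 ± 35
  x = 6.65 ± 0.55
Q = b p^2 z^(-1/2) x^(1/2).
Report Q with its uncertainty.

64500 ± 7250

Each factor contributes (exponent × relative error)² to (δQ/Q)²:
  (1·δb/b)² = (1×0.0486)² = 0.00237;  (2·δp/p)² = (2×0.0404)² = 0.00653;  (−½·δz/z)² = (-0.5×0.0900)² = 0.00202;  (½·δx/x)² = (0.5×0.0827)² = 0.00171
δQ/Q = √(0.0126) = 0.112
Q = 64500, so δQ = 0.112 × 64500 = 7250.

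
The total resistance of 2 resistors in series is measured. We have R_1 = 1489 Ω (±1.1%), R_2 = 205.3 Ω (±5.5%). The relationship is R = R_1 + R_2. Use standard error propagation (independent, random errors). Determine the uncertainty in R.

19.9 Ω

Each term contributes (cᵢ δxᵢ)² to (δR)²:
  (δR_1)² = 268;  (δR_2)² = 127
δR = √(396) = 19.9 Ω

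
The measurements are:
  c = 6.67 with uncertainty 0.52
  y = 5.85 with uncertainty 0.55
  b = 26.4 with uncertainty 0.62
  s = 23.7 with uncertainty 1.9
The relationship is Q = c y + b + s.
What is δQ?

Let p = c·y = 39.0. δp/p = √((1·δc/c)² + (1·δy/y)²) = √(0.00608 + 0.00884) = 0.122, so δp = 4.77.
Q = p + b + s: δQ = √(δp² + δb² + δs²) = √(22.7 + 0.384 + 3.61) = 5.17

5.17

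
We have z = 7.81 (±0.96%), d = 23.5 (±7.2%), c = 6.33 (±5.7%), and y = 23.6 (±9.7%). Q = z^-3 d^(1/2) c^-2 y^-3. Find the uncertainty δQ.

Each factor contributes (exponent × relative error)² to (δQ/Q)²:
  (-3·δz/z)² = (-3×0.00960)² = 0.000829;  (½·δd/d)² = (0.5×0.0720)² = 0.00130;  (-2·δc/c)² = (-2×0.0570)² = 0.0130;  (-3·δy/y)² = (-3×0.0970)² = 0.0847
δQ/Q = √(0.0998) = 0.316
Q = 1.93e-08, so δQ = 0.316 × 1.93e-08 = 6.1e-09.

6.1e-09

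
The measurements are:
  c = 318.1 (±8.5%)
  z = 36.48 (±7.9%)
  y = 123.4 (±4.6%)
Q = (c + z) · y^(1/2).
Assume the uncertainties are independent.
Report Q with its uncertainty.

Let u = c + z = 354.6. δu = √(δc² + δz²) = √(731 + 8.31) = 27.2, so δu/u = 0.0767.
Q is then a monomial in u, y:
δQ/Q = √((δu/u)² + (½·δy/y)²) = √(0.00588 + 0.000529) = 0.0801
Q = 3939, so δQ = 0.0801 × 3939 = 315.

3939 ± 315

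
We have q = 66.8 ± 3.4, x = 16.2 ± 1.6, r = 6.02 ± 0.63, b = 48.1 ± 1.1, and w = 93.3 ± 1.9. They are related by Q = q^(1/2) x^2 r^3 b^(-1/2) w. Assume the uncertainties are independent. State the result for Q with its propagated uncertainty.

Each factor contributes (exponent × relative error)² to (δQ/Q)²:
  (½·δq/q)² = (0.5×0.0509)² = 0.000648;  (2·δx/x)² = (2×0.0988)² = 0.0390;  (3·δr/r)² = (3×0.105)² = 0.0986;  (−½·δb/b)² = (-0.5×0.0229)² = 0.000131;  (1·δw/w)² = (1×0.0204)² = 0.000415
δQ/Q = √(0.139) = 0.373
Q = 6.3e+06, so δQ = 0.373 × 6.3e+06 = 2.35e+06.

(6.30 ± 2.35) × 10^6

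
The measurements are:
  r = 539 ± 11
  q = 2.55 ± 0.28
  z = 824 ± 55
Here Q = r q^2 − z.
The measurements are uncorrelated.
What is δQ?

Let p = r·q^2 = 3500. δp/p = √((1·δr/r)² + (2·δq/q)²) = √(0.000416 + 0.0482) = 0.221, so δp = 773.
Q = p − z: δQ = √(δp² + δz²) = √(5.98e+05 + 3020) = 775

775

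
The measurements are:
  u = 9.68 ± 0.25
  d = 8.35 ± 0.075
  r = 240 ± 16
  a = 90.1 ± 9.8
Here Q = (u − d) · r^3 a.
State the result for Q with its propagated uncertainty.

Let w = u − d = 1.33. δw = √(δu² + δd²) = √(0.0625 + 0.00562) = 0.261, so δw/w = 0.196.
Q is then a monomial in w, r, a:
δQ/Q = √((δw/w)² + (3·δr/r)² + (1·δa/a)²) = √(0.0385 + 0.0400 + 0.0118) = 0.301
Q = 1.66e+09, so δQ = 0.301 × 1.66e+09 = 4.98e+08.

(1.66 ± 0.498) × 10^9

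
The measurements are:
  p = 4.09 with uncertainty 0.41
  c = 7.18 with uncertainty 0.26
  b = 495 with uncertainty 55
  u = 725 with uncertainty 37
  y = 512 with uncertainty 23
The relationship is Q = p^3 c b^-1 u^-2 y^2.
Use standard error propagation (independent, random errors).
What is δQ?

0.173

Since Q is a product/quotient, work with relative uncertainties:
  (3·δp/p)² = (3×0.100)² = 0.0904;  (1·δc/c)² = (1×0.0362)² = 0.00131;  (-1·δb/b)² = (-1×0.111)² = 0.0123;  (-2·δu/u)² = (-2×0.0510)² = 0.0104;  (2·δy/y)² = (2×0.0449)² = 0.00807
δQ/Q = √(0.123) = 0.350
Q = 0.495, so δQ = 0.350 × 0.495 = 0.173.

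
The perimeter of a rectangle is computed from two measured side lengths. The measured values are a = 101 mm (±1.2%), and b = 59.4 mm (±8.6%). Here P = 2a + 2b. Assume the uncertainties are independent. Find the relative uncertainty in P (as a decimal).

0.0327

Sums and differences: (δP)² = Σ (cᵢ δxᵢ)².
  (2·δa)² = 5.88;  (2·δb)² = 104
δP = √(110) = 10.5 mm
P = 321 mm, so δP/P = 10.5/321 = 0.0327.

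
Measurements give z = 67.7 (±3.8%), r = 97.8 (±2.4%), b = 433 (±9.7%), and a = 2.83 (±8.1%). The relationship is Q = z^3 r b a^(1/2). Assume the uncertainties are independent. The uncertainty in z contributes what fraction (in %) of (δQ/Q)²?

(δQ/Q)² = (3·δz/z)² + (1·δr/r)² + (1·δb/b)² + (½·δa/a)²
  z term: (3×0.0380)² = 0.0130
  r term: (1×0.0240)² = 0.000576
  b term: (1×0.0970)² = 0.00941
  a term: (0.5×0.0810)² = 0.00164
Total = 0.0246. Share from z = 0.0130/0.0246 = 0.528.

52.8%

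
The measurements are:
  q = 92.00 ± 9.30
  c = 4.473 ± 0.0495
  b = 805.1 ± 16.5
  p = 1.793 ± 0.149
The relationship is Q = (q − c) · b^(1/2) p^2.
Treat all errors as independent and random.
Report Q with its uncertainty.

7984 ± 1580

Let u = q − c = 87.53. δu = √(δq² + δc²) = √(86.5 + 0.00245) = 9.30, so δu/u = 0.106.
Q is then a monomial in u, b, p:
δQ/Q = √((δu/u)² + (½·δb/b)² + (2·δp/p)²) = √(0.0113 + 0.000105 + 0.0276) = 0.198
Q = 7984, so δQ = 0.198 × 7984 = 1580.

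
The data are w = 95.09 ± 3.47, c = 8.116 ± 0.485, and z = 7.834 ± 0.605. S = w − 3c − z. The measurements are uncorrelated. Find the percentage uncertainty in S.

Sums and differences: (δS)² = Σ (cᵢ δxᵢ)².
  (δw)² = 12.0;  (3·δc)² = 2.12;  (δz)² = 0.366
δS = √(14.5) = 3.81
S = 62.91, so δS/S = 3.81/62.91 = 0.0606.

6.06%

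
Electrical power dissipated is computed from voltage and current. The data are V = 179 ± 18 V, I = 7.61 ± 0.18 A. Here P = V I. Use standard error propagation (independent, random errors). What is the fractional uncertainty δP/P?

Products/powers → add relative errors in quadrature, weighted by exponent:
  (1·δV/V)² = (1×0.101)² = 0.0101;  (1·δI/I)² = (1×0.0237)² = 0.000559
δP/P = √(0.0107) = 0.103

0.103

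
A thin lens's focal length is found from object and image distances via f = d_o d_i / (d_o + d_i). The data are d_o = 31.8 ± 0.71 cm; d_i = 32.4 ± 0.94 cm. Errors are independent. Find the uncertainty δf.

0.293 cm

∂f/∂d_o = (d_i/(d_o+d_i))² = 0.255;  ∂f/∂d_i = (d_o/(d_o+d_i))² = 0.245
δf = √((∂f/∂d_o · δd_o)² + (∂f/∂d_i · δd_i)²) = √(0.0327 + 0.0532) = 0.293 cm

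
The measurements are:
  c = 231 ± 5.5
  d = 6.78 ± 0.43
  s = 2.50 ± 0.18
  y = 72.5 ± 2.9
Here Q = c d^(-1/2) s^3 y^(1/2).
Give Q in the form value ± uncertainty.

11800 ± 2600

Products/powers → add relative errors in quadrature, weighted by exponent:
  (1·δc/c)² = (1×0.0238)² = 0.000567;  (−½·δd/d)² = (-0.5×0.0634)² = 0.00101;  (3·δs/s)² = (3×0.0720)² = 0.0467;  (½·δy/y)² = (0.5×0.0400)² = 0.000400
δQ/Q = √(0.0486) = 0.221
Q = 11800, so δQ = 0.221 × 11800 = 2600.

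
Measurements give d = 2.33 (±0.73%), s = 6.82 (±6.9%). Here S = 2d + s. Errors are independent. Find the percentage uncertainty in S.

4.11%

Absolute uncertainties add in quadrature for a linear combination:
  (2·δd)² = 0.00116;  (δs)² = 0.221
δS = √(0.223) = 0.472
S = 11.5, so δS/S = 0.472/11.5 = 0.0411.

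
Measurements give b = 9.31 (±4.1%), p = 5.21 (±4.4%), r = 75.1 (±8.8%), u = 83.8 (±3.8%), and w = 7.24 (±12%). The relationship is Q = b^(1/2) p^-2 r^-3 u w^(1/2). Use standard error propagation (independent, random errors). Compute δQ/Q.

0.288

Products/powers → add relative errors in quadrature, weighted by exponent:
  (½·δb/b)² = (0.5×0.0410)² = 0.000420;  (-2·δp/p)² = (-2×0.0440)² = 0.00774;  (-3·δr/r)² = (-3×0.0880)² = 0.0697;  (1·δu/u)² = (1×0.0380)² = 0.00144;  (½·δw/w)² = (0.5×0.120)² = 0.00360
δQ/Q = √(0.0829) = 0.288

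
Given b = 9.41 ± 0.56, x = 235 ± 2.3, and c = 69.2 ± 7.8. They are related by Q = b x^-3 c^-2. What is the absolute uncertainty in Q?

Relative error in a monomial: (δQ/Q)² = Σ (nᵢ · δxᵢ/xᵢ)².
  (1·δb/b)² = (1×0.0595)² = 0.00354;  (-3·δx/x)² = (-3×0.00979)² = 0.000862;  (-2·δc/c)² = (-2×0.113)² = 0.0508
δQ/Q = √(0.0552) = 0.235
Q = 1.51e-10, so δQ = 0.235 × 1.51e-10 = 3.56e-11.

3.56e-11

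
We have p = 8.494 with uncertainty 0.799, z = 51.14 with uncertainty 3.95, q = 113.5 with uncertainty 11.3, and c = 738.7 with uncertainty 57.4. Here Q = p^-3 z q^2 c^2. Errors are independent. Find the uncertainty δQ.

2.27e+08

Relative error in a monomial: (δQ/Q)² = Σ (nᵢ · δxᵢ/xᵢ)².
  (-3·δp/p)² = (-3×0.0941)² = 0.0796;  (1·δz/z)² = (1×0.0772)² = 0.00597;  (2·δq/q)² = (2×0.0996)² = 0.0396;  (2·δc/c)² = (2×0.0777)² = 0.0242
δQ/Q = √(0.149) = 0.387
Q = 5.866e+08, so δQ = 0.387 × 5.866e+08 = 2.27e+08.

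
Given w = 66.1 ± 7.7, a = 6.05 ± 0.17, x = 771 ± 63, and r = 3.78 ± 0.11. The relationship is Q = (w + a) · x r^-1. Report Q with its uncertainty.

Let u = w + a = 72.1. δu = √(δw² + δa²) = √(59.3 + 0.0289) = 7.70, so δu/u = 0.107.
Q is then a monomial in u, x, r:
δQ/Q = √((δu/u)² + (1·δx/x)² + (-1·δr/r)²) = √(0.0114 + 0.00668 + 0.000847) = 0.138
Q = 14700, so δQ = 0.138 × 14700 = 2020.

14700 ± 2020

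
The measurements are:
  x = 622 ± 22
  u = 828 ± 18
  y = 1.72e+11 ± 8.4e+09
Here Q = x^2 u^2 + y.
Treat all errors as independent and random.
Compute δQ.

2.36e+10

Let p = x^2·u^2 = 2.65e+11. δp/p = √((2·δx/x)² + (2·δu/u)²) = √(0.00500 + 0.00189) = 0.0830, so δp = 2.2e+10.
Q = p + y: δQ = √(δp² + δy²) = √(4.85e+20 + 7.06e+19) = 2.36e+10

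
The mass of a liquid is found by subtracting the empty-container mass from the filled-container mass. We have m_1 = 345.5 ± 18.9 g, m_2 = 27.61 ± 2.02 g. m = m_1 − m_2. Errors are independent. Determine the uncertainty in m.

Sums and differences: (δm)² = Σ (cᵢ δxᵢ)².
  (δm_1)² = 357;  (δm_2)² = 4.08
δm = √(361) = 19.0 g

19.0 g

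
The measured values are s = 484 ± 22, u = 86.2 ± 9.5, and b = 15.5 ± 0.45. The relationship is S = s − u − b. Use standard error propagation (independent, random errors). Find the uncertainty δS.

Absolute uncertainties add in quadrature for a linear combination:
  (δs)² = 484;  (δu)² = 90.2;  (δb)² = 0.203
δS = √(574) = 24.0

24.0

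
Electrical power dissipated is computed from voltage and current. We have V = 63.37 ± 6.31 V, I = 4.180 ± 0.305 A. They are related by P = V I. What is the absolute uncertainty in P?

32.7 W

P is a product of powers, so relative uncertainties combine in quadrature:
  (1·δV/V)² = (1×0.0996)² = 0.00991;  (1·δI/I)² = (1×0.0730)² = 0.00532
δP/P = √(0.0152) = 0.123
P = 264.9 W, so δP = 0.123 × 264.9 = 32.7 W.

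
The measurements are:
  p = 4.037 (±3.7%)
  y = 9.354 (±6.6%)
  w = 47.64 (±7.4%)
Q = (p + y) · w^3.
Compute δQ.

3.29e+05

Let u = p + y = 13.39. δu = √(δp² + δy²) = √(0.0223 + 0.381) = 0.635, so δu/u = 0.0474.
Q is then a monomial in u, w:
δQ/Q = √((δu/u)² + (3·δw/w)²) = √(0.00225 + 0.0493) = 0.227
Q = 1.448e+06, so δQ = 0.227 × 1.448e+06 = 3.29e+05.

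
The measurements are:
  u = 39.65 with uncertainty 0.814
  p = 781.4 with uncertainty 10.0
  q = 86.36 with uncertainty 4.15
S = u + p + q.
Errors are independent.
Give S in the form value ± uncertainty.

Absolute uncertainties add in quadrature for a linear combination:
  (δu)² = 0.663;  (δp)² = 100;  (δq)² = 17.2
δS = √(118) = 10.9
S = 907.4.

907.4 ± 10.9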